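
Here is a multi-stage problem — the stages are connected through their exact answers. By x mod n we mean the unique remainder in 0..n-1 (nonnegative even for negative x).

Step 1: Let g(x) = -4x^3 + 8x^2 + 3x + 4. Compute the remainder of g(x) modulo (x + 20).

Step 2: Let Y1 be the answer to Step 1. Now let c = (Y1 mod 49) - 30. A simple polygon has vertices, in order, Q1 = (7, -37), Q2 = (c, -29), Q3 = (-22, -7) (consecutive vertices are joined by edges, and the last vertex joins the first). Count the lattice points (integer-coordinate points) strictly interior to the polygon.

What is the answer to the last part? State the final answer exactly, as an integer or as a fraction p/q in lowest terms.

273

Step 1: remainder = value at the root: -4*(-20)^3 + 8*(-20)^2 + 3*(-20)^1 + 4 = (32000) + (3200) + (-60) + (4) = 35144; answer 35144
Step 2: Y1 = 35144; c = -19; cross terms: (7*-29 - -19*-37)=-906, (-19*-7 - -22*-29)=-505, (-22*-37 - 7*-7)=863; twice the area = |-548| = 548; area = 274; boundary points = 2 + 1 + 1 = 4; strictly interior points = area - boundary/2 + 1 = 273; answer 273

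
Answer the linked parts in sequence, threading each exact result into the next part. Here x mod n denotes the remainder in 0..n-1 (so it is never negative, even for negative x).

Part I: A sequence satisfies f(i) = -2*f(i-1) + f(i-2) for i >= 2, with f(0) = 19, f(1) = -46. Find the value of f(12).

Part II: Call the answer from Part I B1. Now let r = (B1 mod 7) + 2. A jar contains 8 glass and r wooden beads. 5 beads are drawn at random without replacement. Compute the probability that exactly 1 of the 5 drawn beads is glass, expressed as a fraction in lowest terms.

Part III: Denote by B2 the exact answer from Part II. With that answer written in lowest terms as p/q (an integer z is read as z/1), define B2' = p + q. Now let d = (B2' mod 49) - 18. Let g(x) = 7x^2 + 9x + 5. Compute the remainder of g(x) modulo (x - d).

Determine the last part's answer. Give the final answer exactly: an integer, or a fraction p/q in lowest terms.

Part I: f(2) = -2*(-46) + 1*(19) = 111; iterating: f(2)=111, f(3)=-268, f(4)=647, f(5)=-1562, f(6)=3771, f(7)=-9104, f(8)=21979, f(9)=-53062, f(10)=128103, f(11)=-309268, f(12)=746639; answer 746639
Part II: B1 = 746639; r = 7; total draws C(15,5) = 3003; favorable C(8,1)*C(7,4) = 280; P = 40/429; answer 40/429
Part III: B2 = 40/429; threaded value p + q = 469; d = 10; remainder = value at the root: 7*(10)^2 + 9*(10)^1 + 5 = (700) + (90) + (5) = 795; answer 795

795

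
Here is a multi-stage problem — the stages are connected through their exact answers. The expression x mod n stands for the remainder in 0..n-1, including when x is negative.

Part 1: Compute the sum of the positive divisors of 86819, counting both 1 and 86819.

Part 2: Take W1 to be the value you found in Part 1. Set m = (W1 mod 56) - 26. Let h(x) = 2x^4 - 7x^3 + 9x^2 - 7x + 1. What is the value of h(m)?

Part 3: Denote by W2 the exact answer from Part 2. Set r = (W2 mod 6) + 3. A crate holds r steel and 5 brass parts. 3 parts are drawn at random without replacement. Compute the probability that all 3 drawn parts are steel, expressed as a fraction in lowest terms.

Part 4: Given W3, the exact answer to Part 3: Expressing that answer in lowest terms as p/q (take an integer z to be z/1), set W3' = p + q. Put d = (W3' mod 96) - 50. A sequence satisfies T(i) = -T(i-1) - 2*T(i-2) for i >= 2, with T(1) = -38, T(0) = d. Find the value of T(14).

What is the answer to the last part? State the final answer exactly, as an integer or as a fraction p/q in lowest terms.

Part 1: 86819 = 17 * 5107; sigma = (1 + 17) * (1 + 5107) = 18 * 5108 = 91944; answer 91944
Part 2: W1 = 91944; m = 22; 2*(22)^4 - 7*(22)^3 + 9*(22)^2 - 7*(22)^1 + 1 = (468512) + (-74536) + (4356) + (-154) + (1) = 398179; answer 398179
Part 3: W2 = 398179; r = 4; total draws C(9,3) = 84; favorable C(4,3) = 4; P = 1/21; answer 1/21
Part 4: W3 = 1/21; threaded value p + q = 22; d = -28; T(2) = -1*(-38) - 2*(-28) = 94; iterating: T(2)=94, T(3)=-18, T(4)=-170, T(5)=206, T(6)=134, T(7)=-546, T(8)=278, T(9)=814, T(10)=-1370, T(11)=-258, T(12)=2998, T(13)=-2482, T(14)=-3514; answer -3514

-3514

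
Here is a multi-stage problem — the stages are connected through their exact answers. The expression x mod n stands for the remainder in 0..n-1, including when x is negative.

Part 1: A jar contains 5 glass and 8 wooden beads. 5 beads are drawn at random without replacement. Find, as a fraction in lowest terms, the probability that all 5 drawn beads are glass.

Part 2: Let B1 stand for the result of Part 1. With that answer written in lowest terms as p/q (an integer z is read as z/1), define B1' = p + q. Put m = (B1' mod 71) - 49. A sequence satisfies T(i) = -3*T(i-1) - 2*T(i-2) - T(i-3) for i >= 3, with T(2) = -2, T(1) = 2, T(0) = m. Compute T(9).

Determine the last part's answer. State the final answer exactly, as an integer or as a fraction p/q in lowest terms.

8102

Part 1: total draws C(13,5) = 1287; favorable C(5,5) = 1; P = 1/1287; answer 1/1287
Part 2: B1 = 1/1287; threaded value p + q = 1288; m = -39; T(3) = -3*(-2) - 2*(2) - 1*(-39) = 41; iterating: T(3)=41, T(4)=-121, T(5)=283, T(6)=-648, T(7)=1499, T(8)=-3484, T(9)=8102; answer 8102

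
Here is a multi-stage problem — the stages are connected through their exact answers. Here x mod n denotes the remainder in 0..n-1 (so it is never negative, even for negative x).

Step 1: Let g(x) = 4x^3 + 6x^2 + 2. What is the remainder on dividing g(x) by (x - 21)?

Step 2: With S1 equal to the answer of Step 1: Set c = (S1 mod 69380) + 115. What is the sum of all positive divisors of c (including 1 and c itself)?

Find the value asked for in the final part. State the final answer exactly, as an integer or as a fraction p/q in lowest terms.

57512

Step 1: remainder = value at the root: 4*(21)^3 + 6*(21)^2 + 2 = (37044) + (2646) + (2) = 39692; answer 39692
Step 2: S1 = 39692; c = 39807; 39807 = 3^2 * 4423; sigma = (1 + 3 + 9) * (1 + 4423) = 13 * 4424 = 57512; answer 57512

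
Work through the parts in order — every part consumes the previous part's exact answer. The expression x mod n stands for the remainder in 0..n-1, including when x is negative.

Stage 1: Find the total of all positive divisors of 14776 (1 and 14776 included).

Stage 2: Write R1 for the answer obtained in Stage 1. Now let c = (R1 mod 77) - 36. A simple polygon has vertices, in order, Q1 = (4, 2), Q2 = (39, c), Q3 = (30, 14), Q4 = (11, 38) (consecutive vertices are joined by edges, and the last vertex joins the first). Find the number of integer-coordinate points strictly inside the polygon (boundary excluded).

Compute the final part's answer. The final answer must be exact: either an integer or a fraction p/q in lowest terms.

1129

Stage 1: 14776 = 2^3 * 1847; sigma = (1 + 2 + 4 + 8) * (1 + 1847) = 15 * 1848 = 27720; answer 27720
Stage 2: R1 = 27720; c = -36; cross terms: (4*-36 - 39*2)=-222, (39*14 - 30*-36)=1626, (30*38 - 11*14)=986, (11*2 - 4*38)=-130; twice the area = |2260| = 2260; area = 1130; boundary points = 1 + 1 + 1 + 1 = 4; strictly interior points = area - boundary/2 + 1 = 1129; answer 1129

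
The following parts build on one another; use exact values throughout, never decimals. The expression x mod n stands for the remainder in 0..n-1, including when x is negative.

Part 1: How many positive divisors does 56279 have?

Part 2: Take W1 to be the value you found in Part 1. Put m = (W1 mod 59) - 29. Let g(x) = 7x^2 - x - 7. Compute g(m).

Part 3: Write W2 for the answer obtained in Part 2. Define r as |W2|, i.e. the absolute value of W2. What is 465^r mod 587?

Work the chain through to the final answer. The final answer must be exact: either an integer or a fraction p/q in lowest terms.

132

Part 1: 56279 = 167 * 337; number of divisors = (1+1) * (1+1) = 4; answer 4
Part 2: W1 = 4; m = -25; 7*(-25)^2 - 1*(-25)^1 - 7 = (4375) + (25) + (-7) = 4393; answer 4393
Part 3: W2 = 4393; r = 4393; squarings mod 587: 465^1=465, 465^2=209, 465^4=243, 465^8=349, 465^16=292, 465^32=149, 465^64=482, 465^128=459, 465^256=535, 465^512=356, 465^1024=531, 465^2048=201, 465^4096=485; 465^4393 = 465^1 * 465^8 * 465^32 * 465^256 * 465^4096 = 132 (mod 587); answer 132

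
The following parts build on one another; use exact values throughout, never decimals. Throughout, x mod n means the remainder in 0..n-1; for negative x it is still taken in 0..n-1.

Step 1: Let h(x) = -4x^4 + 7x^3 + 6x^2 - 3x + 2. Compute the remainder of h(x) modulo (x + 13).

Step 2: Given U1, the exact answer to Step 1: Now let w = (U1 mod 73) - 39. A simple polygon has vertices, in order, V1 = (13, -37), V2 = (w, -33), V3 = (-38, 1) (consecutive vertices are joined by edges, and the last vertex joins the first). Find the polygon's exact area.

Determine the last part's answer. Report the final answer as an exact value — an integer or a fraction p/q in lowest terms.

216

Step 1: remainder = value at the root: -4*(-13)^4 + 7*(-13)^3 + 6*(-13)^2 - 3*(-13)^1 + 2 = (-114244) + (-15379) + (1014) + (39) + (2) = -128568; answer -128568
Step 2: U1 = -128568; w = 19; cross terms: (13*-33 - 19*-37)=274, (19*1 - -38*-33)=-1235, (-38*-37 - 13*1)=1393; twice the area = |432| = 432; area = 216; answer 216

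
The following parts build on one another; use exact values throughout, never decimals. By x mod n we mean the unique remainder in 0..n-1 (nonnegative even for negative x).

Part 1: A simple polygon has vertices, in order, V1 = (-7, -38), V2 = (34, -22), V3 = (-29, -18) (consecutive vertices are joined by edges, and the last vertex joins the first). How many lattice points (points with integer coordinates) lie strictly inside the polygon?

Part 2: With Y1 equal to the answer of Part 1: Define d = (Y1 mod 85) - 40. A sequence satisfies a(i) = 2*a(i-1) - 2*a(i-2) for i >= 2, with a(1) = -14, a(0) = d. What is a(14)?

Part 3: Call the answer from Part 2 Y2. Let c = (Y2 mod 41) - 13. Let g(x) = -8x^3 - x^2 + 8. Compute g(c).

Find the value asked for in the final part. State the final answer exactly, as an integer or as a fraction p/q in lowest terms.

-158185

Part 1: cross terms: (-7*-22 - 34*-38)=1446, (34*-18 - -29*-22)=-1250, (-29*-38 - -7*-18)=976; twice the area = |1172| = 1172; area = 586; boundary points = 1 + 1 + 2 = 4; strictly interior points = area - boundary/2 + 1 = 585; answer 585
Part 2: Y1 = 585; d = 35; a(2) = 2*(-14) - 2*(35) = -98; iterating: a(2)=-98, a(3)=-168, a(4)=-140, a(5)=56, a(6)=392, a(7)=672, a(8)=560, a(9)=-224, a(10)=-1568, a(11)=-2688, a(12)=-2240, a(13)=896, a(14)=6272; answer 6272
Part 3: Y2 = 6272; c = 27; -8*(27)^3 - 1*(27)^2 + 8 = (-157464) + (-729) + (8) = -158185; answer -158185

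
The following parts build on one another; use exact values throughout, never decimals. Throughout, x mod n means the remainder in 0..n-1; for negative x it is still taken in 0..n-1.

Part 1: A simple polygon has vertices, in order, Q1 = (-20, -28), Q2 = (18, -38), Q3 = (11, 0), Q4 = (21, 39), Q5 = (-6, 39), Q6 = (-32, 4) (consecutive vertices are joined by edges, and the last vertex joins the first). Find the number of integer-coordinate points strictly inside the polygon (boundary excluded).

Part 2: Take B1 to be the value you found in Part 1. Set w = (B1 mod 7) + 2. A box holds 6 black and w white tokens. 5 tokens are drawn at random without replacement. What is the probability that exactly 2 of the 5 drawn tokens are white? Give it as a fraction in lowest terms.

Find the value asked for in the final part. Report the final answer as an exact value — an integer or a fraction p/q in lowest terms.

Part 1: cross terms: (-20*-38 - 18*-28)=1264, (18*0 - 11*-38)=418, (11*39 - 21*0)=429, (21*39 - -6*39)=1053, (-6*4 - -32*39)=1224, (-32*-28 - -20*4)=976; twice the area = |5364| = 5364; area = 2682; boundary points = 2 + 1 + 1 + 27 + 1 + 4 = 36; strictly interior points = area - boundary/2 + 1 = 2665; answer 2665
Part 2: B1 = 2665; w = 7; total draws C(13,5) = 1287; favorable C(7,2)*C(6,3) = 420; P = 140/429; answer 140/429

140/429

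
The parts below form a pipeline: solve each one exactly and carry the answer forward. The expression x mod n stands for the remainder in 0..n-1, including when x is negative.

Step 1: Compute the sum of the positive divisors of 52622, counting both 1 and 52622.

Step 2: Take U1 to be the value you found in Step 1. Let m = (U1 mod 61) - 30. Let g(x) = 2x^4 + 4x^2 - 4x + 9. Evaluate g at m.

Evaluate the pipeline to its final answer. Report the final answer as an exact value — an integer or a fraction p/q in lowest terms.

Step 1: 52622 = 2 * 83 * 317; sigma = (1 + 2) * (1 + 83) * (1 + 317) = 3 * 84 * 318 = 80136; answer 80136
Step 2: U1 = 80136; m = 13; 2*(13)^4 + 4*(13)^2 - 4*(13)^1 + 9 = (57122) + (676) + (-52) + (9) = 57755; answer 57755

57755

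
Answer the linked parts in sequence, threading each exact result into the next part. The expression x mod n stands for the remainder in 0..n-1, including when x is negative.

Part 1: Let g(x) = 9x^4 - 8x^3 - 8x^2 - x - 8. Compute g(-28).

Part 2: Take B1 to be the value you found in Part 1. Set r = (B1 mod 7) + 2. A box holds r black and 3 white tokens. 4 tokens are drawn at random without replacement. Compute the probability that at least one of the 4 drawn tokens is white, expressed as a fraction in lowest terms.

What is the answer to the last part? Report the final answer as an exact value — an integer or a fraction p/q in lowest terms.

Part 1: 9*(-28)^4 - 8*(-28)^3 - 8*(-28)^2 - 1*(-28)^1 - 8 = (5531904) + (175616) + (-6272) + (28) + (-8) = 5701268; answer 5701268
Part 2: B1 = 5701268; r = 8; total draws C(11,4) = 330; complement C(8,4) = 70; favorable 330 - 70 = 260; P = 26/33; answer 26/33

26/33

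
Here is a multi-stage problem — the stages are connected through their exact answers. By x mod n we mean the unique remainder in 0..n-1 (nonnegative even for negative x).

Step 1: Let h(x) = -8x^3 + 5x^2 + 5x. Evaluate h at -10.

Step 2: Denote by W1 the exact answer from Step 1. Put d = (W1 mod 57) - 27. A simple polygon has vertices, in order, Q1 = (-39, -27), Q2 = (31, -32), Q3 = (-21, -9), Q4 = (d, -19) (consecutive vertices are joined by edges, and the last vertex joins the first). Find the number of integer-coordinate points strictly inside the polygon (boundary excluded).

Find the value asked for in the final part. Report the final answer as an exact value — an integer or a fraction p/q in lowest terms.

509

Step 1: -8*(-10)^3 + 5*(-10)^2 + 5*(-10)^1 = (8000) + (500) + (-50) = 8450; answer 8450
Step 2: W1 = 8450; d = -13; cross terms: (-39*-32 - 31*-27)=2085, (31*-9 - -21*-32)=-951, (-21*-19 - -13*-9)=282, (-13*-27 - -39*-19)=-390; twice the area = |1026| = 1026; area = 513; boundary points = 5 + 1 + 2 + 2 = 10; strictly interior points = area - boundary/2 + 1 = 509; answer 509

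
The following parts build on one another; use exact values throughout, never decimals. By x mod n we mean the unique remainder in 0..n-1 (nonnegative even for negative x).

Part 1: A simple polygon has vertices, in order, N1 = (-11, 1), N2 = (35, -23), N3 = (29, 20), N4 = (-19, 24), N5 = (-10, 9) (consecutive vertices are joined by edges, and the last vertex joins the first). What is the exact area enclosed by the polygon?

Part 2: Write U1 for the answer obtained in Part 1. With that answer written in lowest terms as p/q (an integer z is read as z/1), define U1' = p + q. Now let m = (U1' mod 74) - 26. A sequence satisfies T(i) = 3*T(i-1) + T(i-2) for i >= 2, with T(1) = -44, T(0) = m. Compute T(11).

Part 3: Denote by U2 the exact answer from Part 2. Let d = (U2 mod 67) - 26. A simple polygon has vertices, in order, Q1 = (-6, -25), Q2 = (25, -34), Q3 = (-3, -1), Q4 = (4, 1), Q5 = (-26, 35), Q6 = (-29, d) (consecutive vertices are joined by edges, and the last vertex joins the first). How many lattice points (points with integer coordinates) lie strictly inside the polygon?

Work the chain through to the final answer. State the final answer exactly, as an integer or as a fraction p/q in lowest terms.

Part 1: cross terms: (-11*-23 - 35*1)=218, (35*20 - 29*-23)=1367, (29*24 - -19*20)=1076, (-19*9 - -10*24)=69, (-10*1 - -11*9)=89; twice the area = |2819| = 2819; area = 2819/2; answer 2819/2
Part 2: U1 = 2819/2; threaded value p + q = 2821; m = -17; T(2) = 3*(-44) + 1*(-17) = -149; iterating: T(2)=-149, T(3)=-491, T(4)=-1622, T(5)=-5357, T(6)=-17693, T(7)=-58436, T(8)=-193001, T(9)=-637439, T(10)=-2105318, T(11)=-6953393; answer -6953393
Part 3: U2 = -6953393; d = -25; cross terms: (-6*-34 - 25*-25)=829, (25*-1 - -3*-34)=-127, (-3*1 - 4*-1)=1, (4*35 - -26*1)=166, (-26*-25 - -29*35)=1665, (-29*-25 - -6*-25)=575; twice the area = |3109| = 3109; area = 3109/2; boundary points = 1 + 1 + 1 + 2 + 3 + 23 = 31; strictly interior points = area - boundary/2 + 1 = 1540; answer 1540

1540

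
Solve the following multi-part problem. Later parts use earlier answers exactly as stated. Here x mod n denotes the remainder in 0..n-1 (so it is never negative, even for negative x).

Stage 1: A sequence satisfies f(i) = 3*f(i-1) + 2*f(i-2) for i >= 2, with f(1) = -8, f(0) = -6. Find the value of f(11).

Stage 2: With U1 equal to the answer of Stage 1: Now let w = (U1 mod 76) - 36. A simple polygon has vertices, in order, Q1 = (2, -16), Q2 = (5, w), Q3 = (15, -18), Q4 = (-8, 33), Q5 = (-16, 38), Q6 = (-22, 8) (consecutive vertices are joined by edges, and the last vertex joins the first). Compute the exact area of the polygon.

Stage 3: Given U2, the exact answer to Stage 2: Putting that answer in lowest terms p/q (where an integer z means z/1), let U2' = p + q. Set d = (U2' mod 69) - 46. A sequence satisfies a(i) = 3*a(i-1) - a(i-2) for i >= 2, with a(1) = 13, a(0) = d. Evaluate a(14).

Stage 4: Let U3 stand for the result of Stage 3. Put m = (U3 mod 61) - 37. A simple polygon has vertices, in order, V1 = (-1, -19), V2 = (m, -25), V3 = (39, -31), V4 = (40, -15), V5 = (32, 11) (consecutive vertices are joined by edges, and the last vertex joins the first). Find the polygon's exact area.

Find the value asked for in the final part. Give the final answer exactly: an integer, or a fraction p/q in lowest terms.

Stage 1: f(2) = 3*(-8) + 2*(-6) = -36; iterating: f(2)=-36, f(3)=-124, f(4)=-444, f(5)=-1580, f(6)=-5628, f(7)=-20044, f(8)=-71388, f(9)=-254252, f(10)=-905532, f(11)=-3225100; answer -3225100
Stage 2: U1 = -3225100; w = 0; cross terms: (2*0 - 5*-16)=80, (5*-18 - 15*0)=-90, (15*33 - -8*-18)=351, (-8*38 - -16*33)=224, (-16*8 - -22*38)=708, (-22*-16 - 2*8)=336; twice the area = |1609| = 1609; area = 1609/2; answer 1609/2
Stage 3: U2 = 1609/2; threaded value p + q = 1611; d = -22; a(2) = 3*(13) - 1*(-22) = 61; iterating: a(2)=61, a(3)=170, a(4)=449, a(5)=1177, a(6)=3082, a(7)=8069, a(8)=21125, a(9)=55306, a(10)=144793, a(11)=379073, a(12)=992426, a(13)=2598205, a(14)=6802189; answer 6802189
Stage 4: U3 = 6802189; m = -19; cross terms: (-1*-25 - -19*-19)=-336, (-19*-31 - 39*-25)=1564, (39*-15 - 40*-31)=655, (40*11 - 32*-15)=920, (32*-19 - -1*11)=-597; twice the area = |2206| = 2206; area = 1103; answer 1103

1103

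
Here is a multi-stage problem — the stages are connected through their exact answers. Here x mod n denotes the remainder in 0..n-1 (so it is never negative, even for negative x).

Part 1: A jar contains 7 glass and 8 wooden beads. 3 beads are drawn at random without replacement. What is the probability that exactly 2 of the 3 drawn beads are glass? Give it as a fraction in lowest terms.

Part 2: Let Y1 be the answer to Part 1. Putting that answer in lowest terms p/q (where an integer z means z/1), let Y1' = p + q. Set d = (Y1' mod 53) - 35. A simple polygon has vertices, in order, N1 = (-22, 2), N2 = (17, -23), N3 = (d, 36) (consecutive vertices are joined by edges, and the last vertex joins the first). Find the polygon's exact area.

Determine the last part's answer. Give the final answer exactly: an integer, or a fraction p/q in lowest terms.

Part 1: total draws C(15,3) = 455; favorable C(7,2)*C(8,1) = 168; P = 24/65; answer 24/65
Part 2: Y1 = 24/65; threaded value p + q = 89; d = 1; cross terms: (-22*-23 - 17*2)=472, (17*36 - 1*-23)=635, (1*2 - -22*36)=794; twice the area = |1901| = 1901; area = 1901/2; answer 1901/2

1901/2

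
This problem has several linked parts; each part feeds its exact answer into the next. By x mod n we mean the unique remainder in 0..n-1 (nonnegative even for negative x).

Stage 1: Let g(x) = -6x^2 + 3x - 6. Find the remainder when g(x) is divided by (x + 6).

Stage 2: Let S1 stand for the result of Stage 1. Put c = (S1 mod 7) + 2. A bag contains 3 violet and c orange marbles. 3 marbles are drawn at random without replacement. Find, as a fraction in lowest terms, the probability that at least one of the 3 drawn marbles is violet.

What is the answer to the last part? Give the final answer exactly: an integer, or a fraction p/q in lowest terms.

17/24

Stage 1: remainder = value at the root: -6*(-6)^2 + 3*(-6)^1 - 6 = (-216) + (-18) + (-6) = -240; answer -240
Stage 2: S1 = -240; c = 7; total draws C(10,3) = 120; complement C(7,3) = 35; favorable 120 - 35 = 85; P = 17/24; answer 17/24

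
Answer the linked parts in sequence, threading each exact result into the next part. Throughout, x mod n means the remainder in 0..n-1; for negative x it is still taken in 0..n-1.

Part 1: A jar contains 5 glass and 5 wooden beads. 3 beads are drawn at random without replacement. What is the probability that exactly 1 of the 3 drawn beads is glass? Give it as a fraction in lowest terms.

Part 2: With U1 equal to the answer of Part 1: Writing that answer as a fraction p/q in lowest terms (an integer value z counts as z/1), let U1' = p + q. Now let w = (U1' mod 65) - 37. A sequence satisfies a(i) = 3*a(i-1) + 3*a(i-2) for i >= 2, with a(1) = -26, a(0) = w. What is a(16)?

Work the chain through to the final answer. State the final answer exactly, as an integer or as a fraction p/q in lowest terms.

-16631150850

Part 1: total draws C(10,3) = 120; favorable C(5,1)*C(5,2) = 50; P = 5/12; answer 5/12
Part 2: U1 = 5/12; threaded value p + q = 17; w = -20; a(2) = 3*(-26) + 3*(-20) = -138; iterating: a(2)=-138, a(3)=-492, a(4)=-1890, a(5)=-7146, a(6)=-27108, a(7)=-102762, a(8)=-389610, a(9)=-1477116, a(10)=-5600178, a(11)=-21231882, a(12)=-80496180, a(13)=-305184186, a(14)=-1157041098, a(15)=-4386675852, a(16)=-16631150850; answer -16631150850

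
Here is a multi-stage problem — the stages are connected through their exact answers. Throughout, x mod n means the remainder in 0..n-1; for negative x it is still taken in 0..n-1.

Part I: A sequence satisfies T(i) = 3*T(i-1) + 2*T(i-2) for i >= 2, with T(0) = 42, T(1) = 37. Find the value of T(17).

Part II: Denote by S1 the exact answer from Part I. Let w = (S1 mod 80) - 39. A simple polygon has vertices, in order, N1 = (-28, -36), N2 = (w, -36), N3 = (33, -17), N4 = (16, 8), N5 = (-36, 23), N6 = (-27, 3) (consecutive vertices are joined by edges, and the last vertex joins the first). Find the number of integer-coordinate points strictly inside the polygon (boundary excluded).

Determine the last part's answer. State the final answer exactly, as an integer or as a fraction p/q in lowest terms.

Part I: T(2) = 3*(37) + 2*(42) = 195; iterating: T(2)=195, T(3)=659, T(4)=2367, T(5)=8419, T(6)=29991, T(7)=106811, T(8)=380415, T(9)=1354867, T(10)=4825431, T(11)=17186027, T(12)=61208943, T(13)=217998883, T(14)=776414535, T(15)=2765241371, T(16)=9848553183, T(17)=35076142291; answer 35076142291
Part II: S1 = 35076142291; w = 12; cross terms: (-28*-36 - 12*-36)=1440, (12*-17 - 33*-36)=984, (33*8 - 16*-17)=536, (16*23 - -36*8)=656, (-36*3 - -27*23)=513, (-27*-36 - -28*3)=1056; twice the area = |5185| = 5185; area = 5185/2; boundary points = 40 + 1 + 1 + 1 + 1 + 1 = 45; strictly interior points = area - boundary/2 + 1 = 2571; answer 2571

2571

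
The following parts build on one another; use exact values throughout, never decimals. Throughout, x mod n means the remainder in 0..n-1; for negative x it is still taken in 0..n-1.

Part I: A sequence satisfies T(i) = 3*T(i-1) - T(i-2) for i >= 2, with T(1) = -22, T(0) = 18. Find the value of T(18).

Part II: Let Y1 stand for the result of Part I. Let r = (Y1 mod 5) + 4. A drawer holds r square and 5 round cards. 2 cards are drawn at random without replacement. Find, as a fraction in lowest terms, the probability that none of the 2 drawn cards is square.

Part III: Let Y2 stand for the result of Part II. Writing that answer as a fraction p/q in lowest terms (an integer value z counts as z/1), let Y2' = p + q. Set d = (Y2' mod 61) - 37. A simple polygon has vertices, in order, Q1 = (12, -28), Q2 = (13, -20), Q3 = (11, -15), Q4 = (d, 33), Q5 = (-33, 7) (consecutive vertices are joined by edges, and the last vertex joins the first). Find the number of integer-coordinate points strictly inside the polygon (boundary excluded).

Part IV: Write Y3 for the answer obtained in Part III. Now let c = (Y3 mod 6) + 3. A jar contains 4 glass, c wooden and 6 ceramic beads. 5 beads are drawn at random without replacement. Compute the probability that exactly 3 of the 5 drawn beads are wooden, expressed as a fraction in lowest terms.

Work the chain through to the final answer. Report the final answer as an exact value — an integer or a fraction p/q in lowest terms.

90/1001

Part I: T(2) = 3*(-22) - 1*(18) = -84; iterating: T(2)=-84, T(3)=-230, T(4)=-606, T(5)=-1588, T(6)=-4158, T(7)=-10886, T(8)=-28500, T(9)=-74614, T(10)=-195342, T(11)=-511412, T(12)=-1338894, T(13)=-3505270, T(14)=-9176916, T(15)=-24025478, T(16)=-62899518, T(17)=-164673076, T(18)=-431119710; answer -431119710
Part II: Y1 = -431119710; r = 4; total draws C(9,2) = 36; favorable C(5,2) = 10; P = 5/18; answer 5/18
Part III: Y2 = 5/18; threaded value p + q = 23; d = -14; cross terms: (12*-20 - 13*-28)=124, (13*-15 - 11*-20)=25, (11*33 - -14*-15)=153, (-14*7 - -33*33)=991, (-33*-28 - 12*7)=840; twice the area = |2133| = 2133; area = 2133/2; boundary points = 1 + 1 + 1 + 1 + 5 = 9; strictly interior points = area - boundary/2 + 1 = 1063; answer 1063
Part IV: Y3 = 1063; c = 4; total draws C(14,5) = 2002; favorable C(4,3)*C(10,2) = 180; P = 90/1001; answer 90/1001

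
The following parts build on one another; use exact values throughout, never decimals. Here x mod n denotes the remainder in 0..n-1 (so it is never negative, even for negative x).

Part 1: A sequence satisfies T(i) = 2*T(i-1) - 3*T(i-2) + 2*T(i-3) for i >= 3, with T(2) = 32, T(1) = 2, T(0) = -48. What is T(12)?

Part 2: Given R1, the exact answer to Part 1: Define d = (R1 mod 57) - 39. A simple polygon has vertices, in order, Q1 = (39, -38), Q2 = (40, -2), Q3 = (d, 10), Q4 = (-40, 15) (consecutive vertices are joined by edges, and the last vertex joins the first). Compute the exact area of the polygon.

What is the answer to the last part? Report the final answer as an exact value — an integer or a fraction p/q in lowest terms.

2667/2

Part 1: T(3) = 2*(32) - 3*(2) + 2*(-48) = -38; iterating: T(3)=-38, T(4)=-168, T(5)=-158, T(6)=112, T(7)=362, T(8)=72, T(9)=-718, T(10)=-928, T(11)=442, T(12)=2232; answer 2232
Part 2: R1 = 2232; d = -30; cross terms: (39*-2 - 40*-38)=1442, (40*10 - -30*-2)=340, (-30*15 - -40*10)=-50, (-40*-38 - 39*15)=935; twice the area = |2667| = 2667; area = 2667/2; answer 2667/2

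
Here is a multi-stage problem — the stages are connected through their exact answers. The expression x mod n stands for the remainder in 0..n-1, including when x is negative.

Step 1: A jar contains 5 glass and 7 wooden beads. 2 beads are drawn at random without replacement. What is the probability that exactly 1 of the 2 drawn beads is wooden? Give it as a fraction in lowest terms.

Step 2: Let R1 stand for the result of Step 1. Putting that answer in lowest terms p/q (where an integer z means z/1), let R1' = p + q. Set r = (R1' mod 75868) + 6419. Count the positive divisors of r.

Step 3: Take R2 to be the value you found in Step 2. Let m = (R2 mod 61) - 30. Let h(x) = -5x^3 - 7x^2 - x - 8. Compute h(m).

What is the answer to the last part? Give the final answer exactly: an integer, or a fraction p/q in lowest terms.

12354

Step 1: total draws C(12,2) = 66; favorable C(7,1)*C(5,1) = 35; P = 35/66; answer 35/66
Step 2: R1 = 35/66; threaded value p + q = 101; r = 6520; 6520 = 2^3 * 5 * 163; number of divisors = (3+1) * (1+1) * (1+1) = 16; answer 16
Step 3: R2 = 16; m = -14; -5*(-14)^3 - 7*(-14)^2 - 1*(-14)^1 - 8 = (13720) + (-1372) + (14) + (-8) = 12354; answer 12354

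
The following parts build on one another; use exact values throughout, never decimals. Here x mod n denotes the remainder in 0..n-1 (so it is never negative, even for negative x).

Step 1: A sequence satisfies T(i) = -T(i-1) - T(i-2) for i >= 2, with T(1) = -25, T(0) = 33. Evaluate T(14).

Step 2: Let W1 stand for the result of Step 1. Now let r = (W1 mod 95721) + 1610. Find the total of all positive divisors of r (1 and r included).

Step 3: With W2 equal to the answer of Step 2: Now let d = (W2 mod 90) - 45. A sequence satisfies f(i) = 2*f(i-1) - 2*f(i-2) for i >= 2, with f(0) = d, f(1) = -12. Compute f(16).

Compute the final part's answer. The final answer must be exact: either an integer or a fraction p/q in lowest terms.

Step 1: T(2) = -1*(-25) - 1*(33) = -8; iterating: T(2)=-8, T(3)=33, T(4)=-25, T(5)=-8, T(6)=33, T(7)=-25, T(8)=-8, T(9)=33, T(10)=-25, T(11)=-8, T(12)=33, T(13)=-25, T(14)=-8; answer -8
Step 2: W1 = -8; r = 97323; 97323 = 3 * 32441; sigma = (1 + 3) * (1 + 32441) = 4 * 32442 = 129768; answer 129768
Step 3: W2 = 129768; d = 33; f(2) = 2*(-12) - 2*(33) = -90; iterating: f(2)=-90, f(3)=-156, f(4)=-132, f(5)=48, f(6)=360, f(7)=624, f(8)=528, f(9)=-192, f(10)=-1440, f(11)=-2496, f(12)=-2112, f(13)=768, f(14)=5760, f(15)=9984, f(16)=8448; answer 8448

8448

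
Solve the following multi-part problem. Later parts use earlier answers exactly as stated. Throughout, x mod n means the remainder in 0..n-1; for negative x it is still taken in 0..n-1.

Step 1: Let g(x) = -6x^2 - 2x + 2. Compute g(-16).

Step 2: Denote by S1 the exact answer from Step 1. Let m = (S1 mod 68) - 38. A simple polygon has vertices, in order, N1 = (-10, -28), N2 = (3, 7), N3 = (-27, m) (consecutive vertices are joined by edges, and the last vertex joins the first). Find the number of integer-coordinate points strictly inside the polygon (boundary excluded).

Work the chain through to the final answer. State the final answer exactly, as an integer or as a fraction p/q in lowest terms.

Step 1: -6*(-16)^2 - 2*(-16)^1 + 2 = (-1536) + (32) + (2) = -1502; answer -1502
Step 2: S1 = -1502; m = 24; cross terms: (-10*7 - 3*-28)=14, (3*24 - -27*7)=261, (-27*-28 - -10*24)=996; twice the area = |1271| = 1271; area = 1271/2; boundary points = 1 + 1 + 1 = 3; strictly interior points = area - boundary/2 + 1 = 635; answer 635

635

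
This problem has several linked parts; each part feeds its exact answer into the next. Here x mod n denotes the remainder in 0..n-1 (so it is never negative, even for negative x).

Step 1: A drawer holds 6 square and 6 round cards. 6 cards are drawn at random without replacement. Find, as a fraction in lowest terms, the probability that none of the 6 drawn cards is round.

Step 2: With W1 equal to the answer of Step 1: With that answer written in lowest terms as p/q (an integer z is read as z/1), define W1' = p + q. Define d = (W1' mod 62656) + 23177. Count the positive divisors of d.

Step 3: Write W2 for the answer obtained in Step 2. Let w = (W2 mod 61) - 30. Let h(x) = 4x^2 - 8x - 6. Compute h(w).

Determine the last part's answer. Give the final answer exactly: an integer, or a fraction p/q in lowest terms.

186

Step 1: total draws C(12,6) = 924; favorable C(6,6) = 1; P = 1/924; answer 1/924
Step 2: W1 = 1/924; threaded value p + q = 925; d = 24102; 24102 = 2 * 3^2 * 13 * 103; number of divisors = (1+1) * (2+1) * (1+1) * (1+1) = 24; answer 24
Step 3: W2 = 24; w = -6; 4*(-6)^2 - 8*(-6)^1 - 6 = (144) + (48) + (-6) = 186; answer 186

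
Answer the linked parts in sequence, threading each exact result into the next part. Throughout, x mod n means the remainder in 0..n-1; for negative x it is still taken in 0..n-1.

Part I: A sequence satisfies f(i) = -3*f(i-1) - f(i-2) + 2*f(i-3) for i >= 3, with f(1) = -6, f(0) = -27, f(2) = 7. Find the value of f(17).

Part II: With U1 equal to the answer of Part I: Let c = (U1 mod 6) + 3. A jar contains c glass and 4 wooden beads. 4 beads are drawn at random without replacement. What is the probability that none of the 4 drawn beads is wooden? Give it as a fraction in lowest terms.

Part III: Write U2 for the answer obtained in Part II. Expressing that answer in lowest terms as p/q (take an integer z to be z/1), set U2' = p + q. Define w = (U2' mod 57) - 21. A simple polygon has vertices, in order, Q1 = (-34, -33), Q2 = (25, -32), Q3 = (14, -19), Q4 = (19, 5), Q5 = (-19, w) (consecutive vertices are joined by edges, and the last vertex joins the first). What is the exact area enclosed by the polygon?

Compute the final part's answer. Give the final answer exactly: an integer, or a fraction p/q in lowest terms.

Part I: f(3) = -3*(7) - 1*(-6) + 2*(-27) = -69; iterating: f(3)=-69, f(4)=188, f(5)=-481, f(6)=1117, f(7)=-2494, f(8)=5403, f(9)=-11481, f(10)=24052, f(11)=-49869, f(12)=102593, f(13)=-209806, f(14)=427087, f(15)=-866269, f(16)=1752108, f(17)=-3535881; answer -3535881
Part II: U1 = -3535881; c = 6; total draws C(10,4) = 210; favorable C(6,4) = 15; P = 1/14; answer 1/14
Part III: U2 = 1/14; threaded value p + q = 15; w = -6; cross terms: (-34*-32 - 25*-33)=1913, (25*-19 - 14*-32)=-27, (14*5 - 19*-19)=431, (19*-6 - -19*5)=-19, (-19*-33 - -34*-6)=423; twice the area = |2721| = 2721; area = 2721/2; answer 2721/2

2721/2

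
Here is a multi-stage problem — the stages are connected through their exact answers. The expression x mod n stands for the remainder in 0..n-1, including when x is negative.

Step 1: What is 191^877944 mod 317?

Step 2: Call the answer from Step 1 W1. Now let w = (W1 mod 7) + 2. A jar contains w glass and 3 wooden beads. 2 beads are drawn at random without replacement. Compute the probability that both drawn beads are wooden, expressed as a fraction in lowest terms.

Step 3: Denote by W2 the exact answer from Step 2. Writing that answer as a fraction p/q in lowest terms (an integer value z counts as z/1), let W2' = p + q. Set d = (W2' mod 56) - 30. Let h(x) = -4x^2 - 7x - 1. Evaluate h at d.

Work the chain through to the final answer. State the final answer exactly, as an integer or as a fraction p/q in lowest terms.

Step 1: squarings mod 317: 191^1=191, 191^2=26, 191^4=42, 191^8=179, 191^16=24, 191^32=259, 191^64=194, 191^128=230, 191^256=278, 191^512=253, 191^1024=292, 191^2048=308, 191^4096=81, 191^8192=221, 191^16384=23, 191^32768=212, 191^65536=247, 191^131072=145, 191^262144=103, 191^524288=148; 191^877944 = 191^8 * 191^16 * 191^32 * 191^64 * 191^256 * 191^1024 * 191^8192 * 191^16384 * 191^65536 * 191^262144 * 191^524288 = 160 (mod 317); answer 160
Step 2: W1 = 160; w = 8; total draws C(11,2) = 55; favorable C(3,2) = 3; P = 3/55; answer 3/55
Step 3: W2 = 3/55; threaded value p + q = 58; d = -28; -4*(-28)^2 - 7*(-28)^1 - 1 = (-3136) + (196) + (-1) = -2941; answer -2941

-2941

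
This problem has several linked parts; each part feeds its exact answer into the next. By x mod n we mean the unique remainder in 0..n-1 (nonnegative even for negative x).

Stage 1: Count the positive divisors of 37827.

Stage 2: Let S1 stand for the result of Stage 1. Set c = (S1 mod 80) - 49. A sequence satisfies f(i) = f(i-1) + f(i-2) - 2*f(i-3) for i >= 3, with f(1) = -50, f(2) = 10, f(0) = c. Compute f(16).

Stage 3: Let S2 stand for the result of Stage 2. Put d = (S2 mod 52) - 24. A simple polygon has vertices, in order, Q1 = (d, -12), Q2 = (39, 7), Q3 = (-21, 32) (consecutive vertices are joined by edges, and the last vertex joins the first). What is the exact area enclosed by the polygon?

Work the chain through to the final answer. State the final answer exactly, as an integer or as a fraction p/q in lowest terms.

Stage 1: 37827 = 3^4 * 467; number of divisors = (4+1) * (1+1) = 10; answer 10
Stage 2: S1 = 10; c = -39; f(3) = 1*(10) + 1*(-50) - 2*(-39) = 38; iterating: f(3)=38, f(4)=148, f(5)=166, f(6)=238, f(7)=108, f(8)=14, f(9)=-354, f(10)=-556, f(11)=-938, f(12)=-786, f(13)=-612, f(14)=478, f(15)=1438, f(16)=3140; answer 3140
Stage 3: S2 = 3140; d = -4; cross terms: (-4*7 - 39*-12)=440, (39*32 - -21*7)=1395, (-21*-12 - -4*32)=380; twice the area = |2215| = 2215; area = 2215/2; answer 2215/2

2215/2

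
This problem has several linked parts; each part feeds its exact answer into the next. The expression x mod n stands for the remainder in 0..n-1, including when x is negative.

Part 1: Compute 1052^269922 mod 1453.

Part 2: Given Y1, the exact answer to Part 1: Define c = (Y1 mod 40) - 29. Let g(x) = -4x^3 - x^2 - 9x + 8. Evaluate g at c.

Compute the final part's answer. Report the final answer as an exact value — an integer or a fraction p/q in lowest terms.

890

Part 1: squarings mod 1453: 1052^1=1052, 1052^2=971, 1052^4=1297, 1052^8=1088, 1052^16=1002, 1052^32=1434, 1052^64=361, 1052^128=1004, 1052^256=1087, 1052^512=280, 1052^1024=1391, 1052^2048=938, 1052^4096=779, 1052^8192=940, 1052^16384=176, 1052^32768=463, 1052^65536=778, 1052^131072=836, 1052^262144=3; 1052^269922 = 1052^2 * 1052^32 * 1052^64 * 1052^512 * 1052^1024 * 1052^2048 * 1052^4096 * 1052^262144 = 823 (mod 1453); answer 823
Part 2: Y1 = 823; c = -6; -4*(-6)^3 - 1*(-6)^2 - 9*(-6)^1 + 8 = (864) + (-36) + (54) + (8) = 890; answer 890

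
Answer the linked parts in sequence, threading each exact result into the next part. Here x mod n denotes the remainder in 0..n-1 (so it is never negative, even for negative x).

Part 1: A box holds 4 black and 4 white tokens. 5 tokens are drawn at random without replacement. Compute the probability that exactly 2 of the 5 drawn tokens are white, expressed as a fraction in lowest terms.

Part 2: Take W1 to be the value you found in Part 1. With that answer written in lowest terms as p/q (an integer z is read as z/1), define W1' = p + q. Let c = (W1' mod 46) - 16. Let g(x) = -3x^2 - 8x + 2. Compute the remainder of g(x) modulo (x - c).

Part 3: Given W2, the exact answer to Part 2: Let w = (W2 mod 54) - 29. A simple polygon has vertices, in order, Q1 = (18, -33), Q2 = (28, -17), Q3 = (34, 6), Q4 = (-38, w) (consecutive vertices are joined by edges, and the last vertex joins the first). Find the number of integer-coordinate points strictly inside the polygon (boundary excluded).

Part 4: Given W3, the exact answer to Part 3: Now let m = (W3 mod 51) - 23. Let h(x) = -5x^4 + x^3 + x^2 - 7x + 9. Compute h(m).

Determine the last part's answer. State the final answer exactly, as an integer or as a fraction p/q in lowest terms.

-331399

Part 1: total draws C(8,5) = 56; favorable C(4,2)*C(4,3) = 24; P = 3/7; answer 3/7
Part 2: W1 = 3/7; threaded value p + q = 10; c = -6; remainder = value at the root: -3*(-6)^2 - 8*(-6)^1 + 2 = (-108) + (48) + (2) = -58; answer -58
Part 3: W2 = -58; w = 21; cross terms: (18*-17 - 28*-33)=618, (28*6 - 34*-17)=746, (34*21 - -38*6)=942, (-38*-33 - 18*21)=876; twice the area = |3182| = 3182; area = 1591; boundary points = 2 + 1 + 3 + 2 = 8; strictly interior points = area - boundary/2 + 1 = 1588; answer 1588
Part 4: W3 = 1588; m = -16; -5*(-16)^4 + 1*(-16)^3 + 1*(-16)^2 - 7*(-16)^1 + 9 = (-327680) + (-4096) + (256) + (112) + (9) = -331399; answer -331399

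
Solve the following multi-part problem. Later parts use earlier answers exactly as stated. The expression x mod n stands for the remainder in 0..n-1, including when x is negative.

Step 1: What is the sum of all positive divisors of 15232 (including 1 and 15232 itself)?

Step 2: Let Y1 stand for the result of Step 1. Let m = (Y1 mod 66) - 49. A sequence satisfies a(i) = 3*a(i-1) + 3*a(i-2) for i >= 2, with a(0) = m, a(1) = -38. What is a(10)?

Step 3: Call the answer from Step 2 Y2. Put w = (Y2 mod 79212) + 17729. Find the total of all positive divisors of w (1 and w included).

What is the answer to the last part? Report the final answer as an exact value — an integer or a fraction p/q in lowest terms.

Step 1: 15232 = 2^7 * 7 * 17; sigma = (1 + 2 + 4 + 8 + 16 + 32 + 64 + 128) * (1 + 7) * (1 + 17) = 255 * 8 * 18 = 36720; answer 36720
Step 2: Y1 = 36720; m = -25; a(2) = 3*(-38) + 3*(-25) = -189; iterating: a(2)=-189, a(3)=-681, a(4)=-2610, a(5)=-9873, a(6)=-37449, a(7)=-141966, a(8)=-538245, a(9)=-2040633, a(10)=-7736634; answer -7736634
Step 3: Y2 = -7736634; w = 43871; 43871 = 19 * 2309; sigma = (1 + 19) * (1 + 2309) = 20 * 2310 = 46200; answer 46200

46200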